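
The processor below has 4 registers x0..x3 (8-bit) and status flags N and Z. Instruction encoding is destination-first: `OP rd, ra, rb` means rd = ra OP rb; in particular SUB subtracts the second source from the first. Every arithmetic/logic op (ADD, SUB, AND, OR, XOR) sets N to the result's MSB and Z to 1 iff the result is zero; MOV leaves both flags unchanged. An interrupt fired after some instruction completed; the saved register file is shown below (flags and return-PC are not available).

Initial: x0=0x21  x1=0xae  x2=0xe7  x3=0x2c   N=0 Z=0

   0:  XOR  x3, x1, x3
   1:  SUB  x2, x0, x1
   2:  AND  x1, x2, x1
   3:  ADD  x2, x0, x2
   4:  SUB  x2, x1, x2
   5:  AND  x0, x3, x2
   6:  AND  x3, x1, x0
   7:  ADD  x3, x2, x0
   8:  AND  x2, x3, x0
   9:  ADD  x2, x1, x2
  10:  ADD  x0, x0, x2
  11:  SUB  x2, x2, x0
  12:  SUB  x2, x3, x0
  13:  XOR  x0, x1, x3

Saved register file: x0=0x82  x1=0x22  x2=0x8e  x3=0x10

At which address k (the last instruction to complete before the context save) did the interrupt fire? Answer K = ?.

K = 7

after  0: x0=0x21 x1=0xae x2=0xe7 x3=0x82  N=1 Z=0
after  1: x0=0x21 x1=0xae x2=0x73 x3=0x82  N=0 Z=0
after  2: x0=0x21 x1=0x22 x2=0x73 x3=0x82  N=0 Z=0
after  3: x0=0x21 x1=0x22 x2=0x94 x3=0x82  N=1 Z=0
after  4: x0=0x21 x1=0x22 x2=0x8e x3=0x82  N=1 Z=0
after  5: x0=0x82 x1=0x22 x2=0x8e x3=0x82  N=1 Z=0
after  6: x0=0x82 x1=0x22 x2=0x8e x3=0x02  N=0 Z=0
after  7: x0=0x82 x1=0x22 x2=0x8e x3=0x10  N=0 Z=0
-- IRQ taken; context saved, return-PC = 8 --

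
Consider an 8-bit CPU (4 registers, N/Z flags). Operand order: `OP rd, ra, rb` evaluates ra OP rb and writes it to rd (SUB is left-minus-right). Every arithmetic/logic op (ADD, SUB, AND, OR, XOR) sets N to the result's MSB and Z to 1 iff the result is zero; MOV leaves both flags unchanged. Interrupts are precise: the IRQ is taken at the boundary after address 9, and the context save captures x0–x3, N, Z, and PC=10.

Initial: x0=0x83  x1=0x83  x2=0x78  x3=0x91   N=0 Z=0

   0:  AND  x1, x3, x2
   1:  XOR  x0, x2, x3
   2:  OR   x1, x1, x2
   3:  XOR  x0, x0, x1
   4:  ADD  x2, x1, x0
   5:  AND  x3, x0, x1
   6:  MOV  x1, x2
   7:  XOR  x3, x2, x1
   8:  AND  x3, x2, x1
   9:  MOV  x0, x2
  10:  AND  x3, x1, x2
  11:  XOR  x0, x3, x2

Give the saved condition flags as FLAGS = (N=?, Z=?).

FLAGS = (N=0, Z=0)

after  0: x0=0x83 x1=0x10 x2=0x78 x3=0x91  N=0 Z=0
after  1: x0=0xe9 x1=0x10 x2=0x78 x3=0x91  N=1 Z=0
after  2: x0=0xe9 x1=0x78 x2=0x78 x3=0x91  N=0 Z=0
after  3: x0=0x91 x1=0x78 x2=0x78 x3=0x91  N=1 Z=0
after  4: x0=0x91 x1=0x78 x2=0x09 x3=0x91  N=0 Z=0
after  5: x0=0x91 x1=0x78 x2=0x09 x3=0x10  N=0 Z=0
after  6: x0=0x91 x1=0x09 x2=0x09 x3=0x10  N=0 Z=0
after  7: x0=0x91 x1=0x09 x2=0x09 x3=0x00  N=0 Z=1
after  8: x0=0x91 x1=0x09 x2=0x09 x3=0x09  N=0 Z=0
after  9: x0=0x09 x1=0x09 x2=0x09 x3=0x09  N=0 Z=0
-- IRQ taken; context saved, return-PC = 10 --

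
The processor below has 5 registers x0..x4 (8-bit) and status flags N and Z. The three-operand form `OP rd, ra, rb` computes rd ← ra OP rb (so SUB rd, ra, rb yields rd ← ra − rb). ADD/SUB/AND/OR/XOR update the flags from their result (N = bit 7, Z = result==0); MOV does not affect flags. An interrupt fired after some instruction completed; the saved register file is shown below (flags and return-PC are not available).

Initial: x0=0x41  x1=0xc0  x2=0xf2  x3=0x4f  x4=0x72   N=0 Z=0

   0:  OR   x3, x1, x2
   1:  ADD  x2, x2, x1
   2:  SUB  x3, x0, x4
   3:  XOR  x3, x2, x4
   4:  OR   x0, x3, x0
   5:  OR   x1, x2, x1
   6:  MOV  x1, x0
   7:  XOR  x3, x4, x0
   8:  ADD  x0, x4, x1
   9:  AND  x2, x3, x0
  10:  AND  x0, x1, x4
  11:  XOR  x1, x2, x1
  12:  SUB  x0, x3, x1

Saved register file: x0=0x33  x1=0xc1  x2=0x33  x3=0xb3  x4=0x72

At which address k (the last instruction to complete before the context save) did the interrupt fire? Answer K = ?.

K = 9

after  0: x0=0x41 x1=0xc0 x2=0xf2 x3=0xf2 x4=0x72  N=1 Z=0
after  1: x0=0x41 x1=0xc0 x2=0xb2 x3=0xf2 x4=0x72  N=1 Z=0
after  2: x0=0x41 x1=0xc0 x2=0xb2 x3=0xcf x4=0x72  N=1 Z=0
after  3: x0=0x41 x1=0xc0 x2=0xb2 x3=0xc0 x4=0x72  N=1 Z=0
after  4: x0=0xc1 x1=0xc0 x2=0xb2 x3=0xc0 x4=0x72  N=1 Z=0
after  5: x0=0xc1 x1=0xf2 x2=0xb2 x3=0xc0 x4=0x72  N=1 Z=0
after  6: x0=0xc1 x1=0xc1 x2=0xb2 x3=0xc0 x4=0x72  N=1 Z=0
after  7: x0=0xc1 x1=0xc1 x2=0xb2 x3=0xb3 x4=0x72  N=1 Z=0
after  8: x0=0x33 x1=0xc1 x2=0xb2 x3=0xb3 x4=0x72  N=0 Z=0
after  9: x0=0x33 x1=0xc1 x2=0x33 x3=0xb3 x4=0x72  N=0 Z=0
-- IRQ taken; context saved, return-PC = 10 --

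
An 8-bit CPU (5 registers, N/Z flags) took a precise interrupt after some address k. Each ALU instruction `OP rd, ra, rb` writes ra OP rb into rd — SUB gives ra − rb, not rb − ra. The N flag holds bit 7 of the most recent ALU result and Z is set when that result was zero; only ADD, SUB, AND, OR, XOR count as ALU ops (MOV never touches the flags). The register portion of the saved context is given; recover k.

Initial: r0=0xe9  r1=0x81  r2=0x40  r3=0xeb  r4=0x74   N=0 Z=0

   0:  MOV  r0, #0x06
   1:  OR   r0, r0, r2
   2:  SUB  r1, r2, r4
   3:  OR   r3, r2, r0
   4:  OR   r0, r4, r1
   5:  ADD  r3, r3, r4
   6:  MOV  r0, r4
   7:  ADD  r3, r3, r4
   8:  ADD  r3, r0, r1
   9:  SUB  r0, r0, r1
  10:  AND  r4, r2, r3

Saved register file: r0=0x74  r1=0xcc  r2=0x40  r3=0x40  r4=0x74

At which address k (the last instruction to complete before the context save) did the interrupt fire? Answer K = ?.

after  0: r0=0x06 r1=0x81 r2=0x40 r3=0xeb r4=0x74  N=0 Z=0
after  1: r0=0x46 r1=0x81 r2=0x40 r3=0xeb r4=0x74  N=0 Z=0
after  2: r0=0x46 r1=0xcc r2=0x40 r3=0xeb r4=0x74  N=1 Z=0
after  3: r0=0x46 r1=0xcc r2=0x40 r3=0x46 r4=0x74  N=0 Z=0
after  4: r0=0xfc r1=0xcc r2=0x40 r3=0x46 r4=0x74  N=1 Z=0
after  5: r0=0xfc r1=0xcc r2=0x40 r3=0xba r4=0x74  N=1 Z=0
after  6: r0=0x74 r1=0xcc r2=0x40 r3=0xba r4=0x74  N=1 Z=0
after  7: r0=0x74 r1=0xcc r2=0x40 r3=0x2e r4=0x74  N=0 Z=0
after  8: r0=0x74 r1=0xcc r2=0x40 r3=0x40 r4=0x74  N=0 Z=0
-- IRQ taken; context saved, return-PC = 9 --

K = 8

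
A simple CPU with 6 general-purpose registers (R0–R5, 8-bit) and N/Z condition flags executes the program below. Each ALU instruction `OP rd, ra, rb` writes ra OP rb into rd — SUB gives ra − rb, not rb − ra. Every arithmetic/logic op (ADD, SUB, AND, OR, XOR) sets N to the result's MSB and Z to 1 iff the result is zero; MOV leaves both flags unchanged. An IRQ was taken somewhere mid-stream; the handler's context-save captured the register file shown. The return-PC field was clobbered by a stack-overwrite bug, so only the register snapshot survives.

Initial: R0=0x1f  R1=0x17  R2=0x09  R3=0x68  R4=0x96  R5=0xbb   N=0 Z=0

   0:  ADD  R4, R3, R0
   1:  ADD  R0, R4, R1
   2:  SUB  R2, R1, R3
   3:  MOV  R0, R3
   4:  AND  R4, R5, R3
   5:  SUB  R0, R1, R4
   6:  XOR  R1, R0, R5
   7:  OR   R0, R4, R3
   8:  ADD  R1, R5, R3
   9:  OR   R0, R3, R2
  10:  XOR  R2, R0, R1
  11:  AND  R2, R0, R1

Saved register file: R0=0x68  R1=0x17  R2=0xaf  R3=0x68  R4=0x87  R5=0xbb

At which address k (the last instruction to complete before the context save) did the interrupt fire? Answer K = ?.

K = 3

after  0: R0=0x1f R1=0x17 R2=0x09 R3=0x68 R4=0x87 R5=0xbb  N=1 Z=0
after  1: R0=0x9e R1=0x17 R2=0x09 R3=0x68 R4=0x87 R5=0xbb  N=1 Z=0
after  2: R0=0x9e R1=0x17 R2=0xaf R3=0x68 R4=0x87 R5=0xbb  N=1 Z=0
after  3: R0=0x68 R1=0x17 R2=0xaf R3=0x68 R4=0x87 R5=0xbb  N=1 Z=0
-- IRQ taken; context saved, return-PC = 4 --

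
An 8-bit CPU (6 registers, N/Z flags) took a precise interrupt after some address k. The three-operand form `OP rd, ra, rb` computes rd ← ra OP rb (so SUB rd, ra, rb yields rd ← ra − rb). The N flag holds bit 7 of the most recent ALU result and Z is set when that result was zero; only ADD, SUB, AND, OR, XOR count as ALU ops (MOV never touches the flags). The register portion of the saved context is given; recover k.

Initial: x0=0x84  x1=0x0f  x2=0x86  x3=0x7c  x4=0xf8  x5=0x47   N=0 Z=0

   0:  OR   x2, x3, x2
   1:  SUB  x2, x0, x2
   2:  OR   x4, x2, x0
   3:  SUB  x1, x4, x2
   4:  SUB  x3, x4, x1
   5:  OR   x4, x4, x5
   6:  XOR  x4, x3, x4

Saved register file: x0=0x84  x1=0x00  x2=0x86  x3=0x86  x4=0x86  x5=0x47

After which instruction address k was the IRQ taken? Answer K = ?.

K = 4

after  0: x0=0x84 x1=0x0f x2=0xfe x3=0x7c x4=0xf8 x5=0x47  N=1 Z=0
after  1: x0=0x84 x1=0x0f x2=0x86 x3=0x7c x4=0xf8 x5=0x47  N=1 Z=0
after  2: x0=0x84 x1=0x0f x2=0x86 x3=0x7c x4=0x86 x5=0x47  N=1 Z=0
after  3: x0=0x84 x1=0x00 x2=0x86 x3=0x7c x4=0x86 x5=0x47  N=0 Z=1
after  4: x0=0x84 x1=0x00 x2=0x86 x3=0x86 x4=0x86 x5=0x47  N=1 Z=0
-- IRQ taken; context saved, return-PC = 5 --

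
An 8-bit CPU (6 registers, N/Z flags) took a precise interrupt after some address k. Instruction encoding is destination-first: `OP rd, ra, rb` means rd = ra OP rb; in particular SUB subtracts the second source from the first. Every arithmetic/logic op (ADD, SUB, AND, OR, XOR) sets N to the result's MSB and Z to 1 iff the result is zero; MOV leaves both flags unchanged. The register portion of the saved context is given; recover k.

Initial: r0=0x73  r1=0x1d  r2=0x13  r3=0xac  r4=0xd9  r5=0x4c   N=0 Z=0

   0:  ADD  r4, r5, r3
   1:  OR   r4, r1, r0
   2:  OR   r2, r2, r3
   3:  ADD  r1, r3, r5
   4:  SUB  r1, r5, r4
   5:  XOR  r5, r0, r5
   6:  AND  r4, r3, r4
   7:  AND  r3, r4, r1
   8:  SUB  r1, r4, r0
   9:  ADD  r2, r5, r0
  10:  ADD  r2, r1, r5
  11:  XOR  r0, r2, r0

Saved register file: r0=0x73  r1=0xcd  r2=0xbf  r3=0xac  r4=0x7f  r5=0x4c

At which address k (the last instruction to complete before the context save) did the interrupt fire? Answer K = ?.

K = 4

after  0: r0=0x73 r1=0x1d r2=0x13 r3=0xac r4=0xf8 r5=0x4c  N=1 Z=0
after  1: r0=0x73 r1=0x1d r2=0x13 r3=0xac r4=0x7f r5=0x4c  N=0 Z=0
after  2: r0=0x73 r1=0x1d r2=0xbf r3=0xac r4=0x7f r5=0x4c  N=1 Z=0
after  3: r0=0x73 r1=0xf8 r2=0xbf r3=0xac r4=0x7f r5=0x4c  N=1 Z=0
after  4: r0=0x73 r1=0xcd r2=0xbf r3=0xac r4=0x7f r5=0x4c  N=1 Z=0
-- IRQ taken; context saved, return-PC = 5 --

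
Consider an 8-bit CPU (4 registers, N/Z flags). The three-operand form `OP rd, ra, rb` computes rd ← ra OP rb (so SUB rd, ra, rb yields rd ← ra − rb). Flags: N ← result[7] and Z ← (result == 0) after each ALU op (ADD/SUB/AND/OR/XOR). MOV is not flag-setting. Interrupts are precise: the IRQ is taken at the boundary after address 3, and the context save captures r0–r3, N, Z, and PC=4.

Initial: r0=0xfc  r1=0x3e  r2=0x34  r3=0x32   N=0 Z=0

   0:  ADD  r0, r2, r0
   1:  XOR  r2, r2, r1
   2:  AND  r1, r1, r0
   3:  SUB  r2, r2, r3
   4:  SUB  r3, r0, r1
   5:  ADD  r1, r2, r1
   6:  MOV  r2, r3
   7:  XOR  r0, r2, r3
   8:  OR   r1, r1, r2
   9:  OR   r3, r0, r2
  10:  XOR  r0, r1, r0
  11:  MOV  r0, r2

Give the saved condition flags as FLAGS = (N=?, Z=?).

after  0: r0=0x30 r1=0x3e r2=0x34 r3=0x32  N=0 Z=0
after  1: r0=0x30 r1=0x3e r2=0x0a r3=0x32  N=0 Z=0
after  2: r0=0x30 r1=0x30 r2=0x0a r3=0x32  N=0 Z=0
after  3: r0=0x30 r1=0x30 r2=0xd8 r3=0x32  N=1 Z=0
-- IRQ taken; context saved, return-PC = 4 --

FLAGS = (N=1, Z=0)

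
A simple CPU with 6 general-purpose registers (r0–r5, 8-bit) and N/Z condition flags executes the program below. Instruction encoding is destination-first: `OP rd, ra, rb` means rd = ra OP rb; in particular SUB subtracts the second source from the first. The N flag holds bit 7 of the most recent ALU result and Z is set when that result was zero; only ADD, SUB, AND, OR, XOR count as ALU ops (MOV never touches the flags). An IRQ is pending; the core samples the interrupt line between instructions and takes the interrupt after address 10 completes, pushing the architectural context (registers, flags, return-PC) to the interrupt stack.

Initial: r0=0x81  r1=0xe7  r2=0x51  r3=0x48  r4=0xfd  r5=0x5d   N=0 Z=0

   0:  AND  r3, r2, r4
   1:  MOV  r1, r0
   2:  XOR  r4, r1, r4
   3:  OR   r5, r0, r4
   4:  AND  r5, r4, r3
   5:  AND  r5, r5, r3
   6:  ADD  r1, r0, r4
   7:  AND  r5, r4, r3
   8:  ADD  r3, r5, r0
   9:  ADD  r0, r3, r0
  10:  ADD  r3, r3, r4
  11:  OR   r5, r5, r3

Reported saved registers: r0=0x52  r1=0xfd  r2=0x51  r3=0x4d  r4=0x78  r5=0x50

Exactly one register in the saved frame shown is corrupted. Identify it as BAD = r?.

BAD = r4

after  0: r0=0x81 r1=0xe7 r2=0x51 r3=0x51 r4=0xfd r5=0x5d  N=0 Z=0
after  1: r0=0x81 r1=0x81 r2=0x51 r3=0x51 r4=0xfd r5=0x5d  N=0 Z=0
after  2: r0=0x81 r1=0x81 r2=0x51 r3=0x51 r4=0x7c r5=0x5d  N=0 Z=0
after  3: r0=0x81 r1=0x81 r2=0x51 r3=0x51 r4=0x7c r5=0xfd  N=1 Z=0
after  4: r0=0x81 r1=0x81 r2=0x51 r3=0x51 r4=0x7c r5=0x50  N=0 Z=0
after  5: r0=0x81 r1=0x81 r2=0x51 r3=0x51 r4=0x7c r5=0x50  N=0 Z=0
after  6: r0=0x81 r1=0xfd r2=0x51 r3=0x51 r4=0x7c r5=0x50  N=1 Z=0
after  7: r0=0x81 r1=0xfd r2=0x51 r3=0x51 r4=0x7c r5=0x50  N=0 Z=0
after  8: r0=0x81 r1=0xfd r2=0x51 r3=0xd1 r4=0x7c r5=0x50  N=1 Z=0
after  9: r0=0x52 r1=0xfd r2=0x51 r3=0xd1 r4=0x7c r5=0x50  N=0 Z=0
after 10: r0=0x52 r1=0xfd r2=0x51 r3=0x4d r4=0x7c r5=0x50  N=0 Z=0
-- IRQ taken; context saved, return-PC = 11 --
mismatch: r4: reported 0x78 vs actual 0x7c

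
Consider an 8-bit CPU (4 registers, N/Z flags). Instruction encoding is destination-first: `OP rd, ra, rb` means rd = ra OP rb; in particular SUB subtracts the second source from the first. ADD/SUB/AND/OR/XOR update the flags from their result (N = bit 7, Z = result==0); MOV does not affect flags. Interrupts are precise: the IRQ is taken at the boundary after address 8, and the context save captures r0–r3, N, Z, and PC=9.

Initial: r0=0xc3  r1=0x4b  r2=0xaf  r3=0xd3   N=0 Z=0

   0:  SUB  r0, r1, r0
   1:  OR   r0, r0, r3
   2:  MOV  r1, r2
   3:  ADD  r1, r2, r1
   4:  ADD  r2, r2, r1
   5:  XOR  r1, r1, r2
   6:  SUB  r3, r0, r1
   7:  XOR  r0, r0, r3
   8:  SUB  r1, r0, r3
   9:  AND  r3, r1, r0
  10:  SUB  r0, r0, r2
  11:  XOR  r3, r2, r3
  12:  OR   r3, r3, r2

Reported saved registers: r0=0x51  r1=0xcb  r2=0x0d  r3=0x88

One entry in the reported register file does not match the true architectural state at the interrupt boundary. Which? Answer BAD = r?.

BAD = r0

after  0: r0=0x88 r1=0x4b r2=0xaf r3=0xd3  N=1 Z=0
after  1: r0=0xdb r1=0x4b r2=0xaf r3=0xd3  N=1 Z=0
after  2: r0=0xdb r1=0xaf r2=0xaf r3=0xd3  N=1 Z=0
after  3: r0=0xdb r1=0x5e r2=0xaf r3=0xd3  N=0 Z=0
after  4: r0=0xdb r1=0x5e r2=0x0d r3=0xd3  N=0 Z=0
after  5: r0=0xdb r1=0x53 r2=0x0d r3=0xd3  N=0 Z=0
after  6: r0=0xdb r1=0x53 r2=0x0d r3=0x88  N=1 Z=0
after  7: r0=0x53 r1=0x53 r2=0x0d r3=0x88  N=0 Z=0
after  8: r0=0x53 r1=0xcb r2=0x0d r3=0x88  N=1 Z=0
-- IRQ taken; context saved, return-PC = 9 --
mismatch: r0: reported 0x51 vs actual 0x53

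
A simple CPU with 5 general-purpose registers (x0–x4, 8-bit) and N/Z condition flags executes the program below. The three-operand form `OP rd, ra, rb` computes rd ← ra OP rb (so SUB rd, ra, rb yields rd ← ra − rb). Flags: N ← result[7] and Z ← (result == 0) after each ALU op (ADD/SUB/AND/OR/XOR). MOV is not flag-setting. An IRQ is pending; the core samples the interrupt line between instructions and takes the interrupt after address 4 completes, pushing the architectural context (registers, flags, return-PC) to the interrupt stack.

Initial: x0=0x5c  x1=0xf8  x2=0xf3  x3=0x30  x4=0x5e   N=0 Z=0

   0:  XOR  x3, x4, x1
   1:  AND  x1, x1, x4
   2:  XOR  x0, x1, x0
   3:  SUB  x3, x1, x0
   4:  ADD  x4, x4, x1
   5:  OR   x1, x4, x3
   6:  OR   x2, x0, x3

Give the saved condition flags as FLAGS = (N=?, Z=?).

after  0: x0=0x5c x1=0xf8 x2=0xf3 x3=0xa6 x4=0x5e  N=1 Z=0
after  1: x0=0x5c x1=0x58 x2=0xf3 x3=0xa6 x4=0x5e  N=0 Z=0
after  2: x0=0x04 x1=0x58 x2=0xf3 x3=0xa6 x4=0x5e  N=0 Z=0
after  3: x0=0x04 x1=0x58 x2=0xf3 x3=0x54 x4=0x5e  N=0 Z=0
after  4: x0=0x04 x1=0x58 x2=0xf3 x3=0x54 x4=0xb6  N=1 Z=0
-- IRQ taken; context saved, return-PC = 5 --

FLAGS = (N=1, Z=0)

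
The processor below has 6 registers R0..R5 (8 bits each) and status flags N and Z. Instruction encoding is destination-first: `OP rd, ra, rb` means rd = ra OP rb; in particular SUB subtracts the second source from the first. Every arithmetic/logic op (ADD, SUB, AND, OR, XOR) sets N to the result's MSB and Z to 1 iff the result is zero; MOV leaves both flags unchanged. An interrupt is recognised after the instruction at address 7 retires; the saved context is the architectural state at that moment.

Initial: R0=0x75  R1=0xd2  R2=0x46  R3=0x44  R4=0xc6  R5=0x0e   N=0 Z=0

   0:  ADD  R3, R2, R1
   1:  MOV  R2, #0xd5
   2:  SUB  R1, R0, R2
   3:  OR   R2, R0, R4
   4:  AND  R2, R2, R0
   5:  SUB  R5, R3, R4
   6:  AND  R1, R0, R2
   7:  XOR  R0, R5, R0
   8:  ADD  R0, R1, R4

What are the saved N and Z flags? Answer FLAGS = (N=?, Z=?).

after  0: R0=0x75 R1=0xd2 R2=0x46 R3=0x18 R4=0xc6 R5=0x0e  N=0 Z=0
after  1: R0=0x75 R1=0xd2 R2=0xd5 R3=0x18 R4=0xc6 R5=0x0e  N=0 Z=0
after  2: R0=0x75 R1=0xa0 R2=0xd5 R3=0x18 R4=0xc6 R5=0x0e  N=1 Z=0
after  3: R0=0x75 R1=0xa0 R2=0xf7 R3=0x18 R4=0xc6 R5=0x0e  N=1 Z=0
after  4: R0=0x75 R1=0xa0 R2=0x75 R3=0x18 R4=0xc6 R5=0x0e  N=0 Z=0
after  5: R0=0x75 R1=0xa0 R2=0x75 R3=0x18 R4=0xc6 R5=0x52  N=0 Z=0
after  6: R0=0x75 R1=0x75 R2=0x75 R3=0x18 R4=0xc6 R5=0x52  N=0 Z=0
after  7: R0=0x27 R1=0x75 R2=0x75 R3=0x18 R4=0xc6 R5=0x52  N=0 Z=0
-- IRQ taken; context saved, return-PC = 8 --

FLAGS = (N=0, Z=0)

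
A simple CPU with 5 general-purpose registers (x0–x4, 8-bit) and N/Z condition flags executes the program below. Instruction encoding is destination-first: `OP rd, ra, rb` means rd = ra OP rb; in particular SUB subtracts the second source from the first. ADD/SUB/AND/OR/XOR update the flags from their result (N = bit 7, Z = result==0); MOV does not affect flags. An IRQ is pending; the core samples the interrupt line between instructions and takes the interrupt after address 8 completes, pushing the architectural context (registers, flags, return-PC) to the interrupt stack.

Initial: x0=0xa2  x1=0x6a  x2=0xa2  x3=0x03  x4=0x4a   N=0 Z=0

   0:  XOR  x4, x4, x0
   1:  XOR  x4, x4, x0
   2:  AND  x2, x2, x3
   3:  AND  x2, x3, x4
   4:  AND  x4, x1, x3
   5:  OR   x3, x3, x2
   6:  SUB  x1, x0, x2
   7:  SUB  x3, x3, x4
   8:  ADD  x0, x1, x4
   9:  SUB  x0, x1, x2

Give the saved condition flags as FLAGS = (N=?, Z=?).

after  0: x0=0xa2 x1=0x6a x2=0xa2 x3=0x03 x4=0xe8  N=1 Z=0
after  1: x0=0xa2 x1=0x6a x2=0xa2 x3=0x03 x4=0x4a  N=0 Z=0
after  2: x0=0xa2 x1=0x6a x2=0x02 x3=0x03 x4=0x4a  N=0 Z=0
after  3: x0=0xa2 x1=0x6a x2=0x02 x3=0x03 x4=0x4a  N=0 Z=0
after  4: x0=0xa2 x1=0x6a x2=0x02 x3=0x03 x4=0x02  N=0 Z=0
after  5: x0=0xa2 x1=0x6a x2=0x02 x3=0x03 x4=0x02  N=0 Z=0
after  6: x0=0xa2 x1=0xa0 x2=0x02 x3=0x03 x4=0x02  N=1 Z=0
after  7: x0=0xa2 x1=0xa0 x2=0x02 x3=0x01 x4=0x02  N=0 Z=0
after  8: x0=0xa2 x1=0xa0 x2=0x02 x3=0x01 x4=0x02  N=1 Z=0
-- IRQ taken; context saved, return-PC = 9 --

FLAGS = (N=1, Z=0)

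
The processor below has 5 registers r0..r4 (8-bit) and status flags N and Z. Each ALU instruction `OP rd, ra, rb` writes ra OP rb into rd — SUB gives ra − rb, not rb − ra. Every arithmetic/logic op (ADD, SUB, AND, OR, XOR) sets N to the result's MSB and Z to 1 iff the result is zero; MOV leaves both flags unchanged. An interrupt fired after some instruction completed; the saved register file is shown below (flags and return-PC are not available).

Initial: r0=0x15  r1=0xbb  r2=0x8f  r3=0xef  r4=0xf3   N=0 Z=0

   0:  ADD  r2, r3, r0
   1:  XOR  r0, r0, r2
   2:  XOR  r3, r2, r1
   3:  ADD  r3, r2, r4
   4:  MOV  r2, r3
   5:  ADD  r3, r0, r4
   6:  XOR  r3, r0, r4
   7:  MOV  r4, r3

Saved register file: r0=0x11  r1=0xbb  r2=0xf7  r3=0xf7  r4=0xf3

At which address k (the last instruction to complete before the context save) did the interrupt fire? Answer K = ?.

after  0: r0=0x15 r1=0xbb r2=0x04 r3=0xef r4=0xf3  N=0 Z=0
after  1: r0=0x11 r1=0xbb r2=0x04 r3=0xef r4=0xf3  N=0 Z=0
after  2: r0=0x11 r1=0xbb r2=0x04 r3=0xbf r4=0xf3  N=1 Z=0
after  3: r0=0x11 r1=0xbb r2=0x04 r3=0xf7 r4=0xf3  N=1 Z=0
after  4: r0=0x11 r1=0xbb r2=0xf7 r3=0xf7 r4=0xf3  N=1 Z=0
-- IRQ taken; context saved, return-PC = 5 --

K = 4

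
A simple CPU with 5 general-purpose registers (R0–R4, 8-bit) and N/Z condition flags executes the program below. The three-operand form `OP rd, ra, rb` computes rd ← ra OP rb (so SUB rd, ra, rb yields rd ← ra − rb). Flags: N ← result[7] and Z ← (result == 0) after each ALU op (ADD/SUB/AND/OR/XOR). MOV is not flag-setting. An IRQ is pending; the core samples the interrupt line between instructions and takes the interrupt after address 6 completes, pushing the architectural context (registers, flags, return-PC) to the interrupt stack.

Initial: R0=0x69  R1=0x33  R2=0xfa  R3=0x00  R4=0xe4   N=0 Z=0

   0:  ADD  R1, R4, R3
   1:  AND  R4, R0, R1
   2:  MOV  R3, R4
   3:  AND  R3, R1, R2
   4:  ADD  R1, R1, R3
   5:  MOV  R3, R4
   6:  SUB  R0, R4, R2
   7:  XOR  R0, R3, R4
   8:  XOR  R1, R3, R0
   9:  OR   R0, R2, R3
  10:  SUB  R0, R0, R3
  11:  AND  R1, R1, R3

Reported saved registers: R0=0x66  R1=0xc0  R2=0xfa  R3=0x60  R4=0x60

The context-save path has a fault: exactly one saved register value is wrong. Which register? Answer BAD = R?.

BAD = R1

after  0: R0=0x69 R1=0xe4 R2=0xfa R3=0x00 R4=0xe4  N=1 Z=0
after  1: R0=0x69 R1=0xe4 R2=0xfa R3=0x00 R4=0x60  N=0 Z=0
after  2: R0=0x69 R1=0xe4 R2=0xfa R3=0x60 R4=0x60  N=0 Z=0
after  3: R0=0x69 R1=0xe4 R2=0xfa R3=0xe0 R4=0x60  N=1 Z=0
after  4: R0=0x69 R1=0xc4 R2=0xfa R3=0xe0 R4=0x60  N=1 Z=0
after  5: R0=0x69 R1=0xc4 R2=0xfa R3=0x60 R4=0x60  N=1 Z=0
after  6: R0=0x66 R1=0xc4 R2=0xfa R3=0x60 R4=0x60  N=0 Z=0
-- IRQ taken; context saved, return-PC = 7 --
mismatch: R1: reported 0xc0 vs actual 0xc4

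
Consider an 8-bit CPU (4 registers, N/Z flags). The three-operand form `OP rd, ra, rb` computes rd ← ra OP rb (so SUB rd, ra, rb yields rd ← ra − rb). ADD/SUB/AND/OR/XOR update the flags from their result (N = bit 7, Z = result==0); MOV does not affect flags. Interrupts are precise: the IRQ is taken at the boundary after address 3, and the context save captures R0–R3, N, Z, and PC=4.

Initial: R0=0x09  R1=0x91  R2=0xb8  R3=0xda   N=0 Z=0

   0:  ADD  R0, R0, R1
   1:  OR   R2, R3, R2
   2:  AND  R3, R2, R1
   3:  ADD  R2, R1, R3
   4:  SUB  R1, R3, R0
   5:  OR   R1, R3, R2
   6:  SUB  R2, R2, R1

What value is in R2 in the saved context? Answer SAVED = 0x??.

SAVED = 0x21

after  0: R0=0x9a R1=0x91 R2=0xb8 R3=0xda  N=1 Z=0
after  1: R0=0x9a R1=0x91 R2=0xfa R3=0xda  N=1 Z=0
after  2: R0=0x9a R1=0x91 R2=0xfa R3=0x90  N=1 Z=0
after  3: R0=0x9a R1=0x91 R2=0x21 R3=0x90  N=0 Z=0
-- IRQ taken; context saved, return-PC = 4 --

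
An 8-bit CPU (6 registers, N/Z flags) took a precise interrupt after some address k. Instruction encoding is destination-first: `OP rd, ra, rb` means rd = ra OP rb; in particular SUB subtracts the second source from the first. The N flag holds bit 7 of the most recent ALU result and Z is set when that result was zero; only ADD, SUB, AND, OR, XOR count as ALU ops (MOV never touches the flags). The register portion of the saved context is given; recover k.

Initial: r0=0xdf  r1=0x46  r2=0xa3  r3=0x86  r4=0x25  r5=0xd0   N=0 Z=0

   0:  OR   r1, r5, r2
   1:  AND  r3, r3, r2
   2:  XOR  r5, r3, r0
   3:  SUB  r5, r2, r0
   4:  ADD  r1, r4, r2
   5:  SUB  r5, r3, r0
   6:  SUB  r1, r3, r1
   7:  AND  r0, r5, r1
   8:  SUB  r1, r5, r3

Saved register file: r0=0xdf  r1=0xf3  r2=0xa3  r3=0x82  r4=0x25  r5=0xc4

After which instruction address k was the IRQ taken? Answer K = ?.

after  0: r0=0xdf r1=0xf3 r2=0xa3 r3=0x86 r4=0x25 r5=0xd0  N=1 Z=0
after  1: r0=0xdf r1=0xf3 r2=0xa3 r3=0x82 r4=0x25 r5=0xd0  N=1 Z=0
after  2: r0=0xdf r1=0xf3 r2=0xa3 r3=0x82 r4=0x25 r5=0x5d  N=0 Z=0
after  3: r0=0xdf r1=0xf3 r2=0xa3 r3=0x82 r4=0x25 r5=0xc4  N=1 Z=0
-- IRQ taken; context saved, return-PC = 4 --

K = 3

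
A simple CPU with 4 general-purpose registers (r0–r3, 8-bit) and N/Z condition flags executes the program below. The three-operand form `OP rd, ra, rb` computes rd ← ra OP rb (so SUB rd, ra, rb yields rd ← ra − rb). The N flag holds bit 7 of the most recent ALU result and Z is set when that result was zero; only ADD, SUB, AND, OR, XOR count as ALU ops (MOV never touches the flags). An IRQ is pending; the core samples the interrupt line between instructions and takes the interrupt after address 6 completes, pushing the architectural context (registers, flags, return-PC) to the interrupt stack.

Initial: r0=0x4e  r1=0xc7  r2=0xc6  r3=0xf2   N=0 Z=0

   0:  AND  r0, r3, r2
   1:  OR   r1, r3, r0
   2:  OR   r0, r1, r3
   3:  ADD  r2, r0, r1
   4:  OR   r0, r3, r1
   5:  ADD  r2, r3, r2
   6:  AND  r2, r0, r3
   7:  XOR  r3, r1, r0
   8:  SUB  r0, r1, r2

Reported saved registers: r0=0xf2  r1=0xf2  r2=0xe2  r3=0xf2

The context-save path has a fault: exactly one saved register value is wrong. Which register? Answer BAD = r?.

BAD = r2

after  0: r0=0xc2 r1=0xc7 r2=0xc6 r3=0xf2  N=1 Z=0
after  1: r0=0xc2 r1=0xf2 r2=0xc6 r3=0xf2  N=1 Z=0
after  2: r0=0xf2 r1=0xf2 r2=0xc6 r3=0xf2  N=1 Z=0
after  3: r0=0xf2 r1=0xf2 r2=0xe4 r3=0xf2  N=1 Z=0
after  4: r0=0xf2 r1=0xf2 r2=0xe4 r3=0xf2  N=1 Z=0
after  5: r0=0xf2 r1=0xf2 r2=0xd6 r3=0xf2  N=1 Z=0
after  6: r0=0xf2 r1=0xf2 r2=0xf2 r3=0xf2  N=1 Z=0
-- IRQ taken; context saved, return-PC = 7 --
mismatch: r2: reported 0xe2 vs actual 0xf2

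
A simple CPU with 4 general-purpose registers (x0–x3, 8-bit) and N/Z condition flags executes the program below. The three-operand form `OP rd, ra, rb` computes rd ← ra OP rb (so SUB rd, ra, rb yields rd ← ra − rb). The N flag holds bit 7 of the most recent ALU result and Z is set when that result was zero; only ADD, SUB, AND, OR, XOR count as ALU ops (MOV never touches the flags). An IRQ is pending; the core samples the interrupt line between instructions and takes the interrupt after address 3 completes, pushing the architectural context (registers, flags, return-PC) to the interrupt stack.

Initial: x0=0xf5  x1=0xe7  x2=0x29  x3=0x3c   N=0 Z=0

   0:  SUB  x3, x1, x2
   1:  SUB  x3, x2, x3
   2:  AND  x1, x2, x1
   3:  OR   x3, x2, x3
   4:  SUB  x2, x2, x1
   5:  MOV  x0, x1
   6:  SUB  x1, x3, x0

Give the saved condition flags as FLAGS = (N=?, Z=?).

FLAGS = (N=0, Z=0)

after  0: x0=0xf5 x1=0xe7 x2=0x29 x3=0xbe  N=1 Z=0
after  1: x0=0xf5 x1=0xe7 x2=0x29 x3=0x6b  N=0 Z=0
after  2: x0=0xf5 x1=0x21 x2=0x29 x3=0x6b  N=0 Z=0
after  3: x0=0xf5 x1=0x21 x2=0x29 x3=0x6b  N=0 Z=0
-- IRQ taken; context saved, return-PC = 4 --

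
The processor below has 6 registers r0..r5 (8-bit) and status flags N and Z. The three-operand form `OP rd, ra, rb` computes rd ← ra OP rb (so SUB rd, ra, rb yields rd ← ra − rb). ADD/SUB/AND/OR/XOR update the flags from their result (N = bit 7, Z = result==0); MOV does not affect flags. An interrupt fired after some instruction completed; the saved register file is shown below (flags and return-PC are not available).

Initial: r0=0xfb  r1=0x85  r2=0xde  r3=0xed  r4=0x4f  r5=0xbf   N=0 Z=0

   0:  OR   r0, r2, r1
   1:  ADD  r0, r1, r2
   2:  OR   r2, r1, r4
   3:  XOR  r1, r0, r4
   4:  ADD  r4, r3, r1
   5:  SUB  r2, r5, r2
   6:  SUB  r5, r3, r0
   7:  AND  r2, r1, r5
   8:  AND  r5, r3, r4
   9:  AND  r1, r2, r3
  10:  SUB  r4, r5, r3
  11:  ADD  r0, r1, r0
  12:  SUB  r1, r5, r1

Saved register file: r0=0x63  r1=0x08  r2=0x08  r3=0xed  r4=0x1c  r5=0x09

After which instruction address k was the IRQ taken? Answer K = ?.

after  0: r0=0xdf r1=0x85 r2=0xde r3=0xed r4=0x4f r5=0xbf  N=1 Z=0
after  1: r0=0x63 r1=0x85 r2=0xde r3=0xed r4=0x4f r5=0xbf  N=0 Z=0
after  2: r0=0x63 r1=0x85 r2=0xcf r3=0xed r4=0x4f r5=0xbf  N=1 Z=0
after  3: r0=0x63 r1=0x2c r2=0xcf r3=0xed r4=0x4f r5=0xbf  N=0 Z=0
after  4: r0=0x63 r1=0x2c r2=0xcf r3=0xed r4=0x19 r5=0xbf  N=0 Z=0
after  5: r0=0x63 r1=0x2c r2=0xf0 r3=0xed r4=0x19 r5=0xbf  N=1 Z=0
after  6: r0=0x63 r1=0x2c r2=0xf0 r3=0xed r4=0x19 r5=0x8a  N=1 Z=0
after  7: r0=0x63 r1=0x2c r2=0x08 r3=0xed r4=0x19 r5=0x8a  N=0 Z=0
after  8: r0=0x63 r1=0x2c r2=0x08 r3=0xed r4=0x19 r5=0x09  N=0 Z=0
after  9: r0=0x63 r1=0x08 r2=0x08 r3=0xed r4=0x19 r5=0x09  N=0 Z=0
after 10: r0=0x63 r1=0x08 r2=0x08 r3=0xed r4=0x1c r5=0x09  N=0 Z=0
-- IRQ taken; context saved, return-PC = 11 --

K = 10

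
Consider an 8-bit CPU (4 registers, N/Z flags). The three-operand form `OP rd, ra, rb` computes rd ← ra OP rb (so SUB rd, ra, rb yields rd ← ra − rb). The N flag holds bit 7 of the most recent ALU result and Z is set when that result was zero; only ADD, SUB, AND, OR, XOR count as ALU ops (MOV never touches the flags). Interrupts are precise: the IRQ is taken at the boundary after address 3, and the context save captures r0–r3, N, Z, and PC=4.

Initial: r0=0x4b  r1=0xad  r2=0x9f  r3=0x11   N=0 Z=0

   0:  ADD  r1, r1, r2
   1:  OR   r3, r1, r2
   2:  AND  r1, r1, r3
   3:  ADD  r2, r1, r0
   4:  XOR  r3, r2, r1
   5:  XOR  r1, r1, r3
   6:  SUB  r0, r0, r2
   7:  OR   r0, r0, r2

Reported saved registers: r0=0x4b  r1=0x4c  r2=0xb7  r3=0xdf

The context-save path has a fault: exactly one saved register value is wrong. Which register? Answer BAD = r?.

BAD = r2

after  0: r0=0x4b r1=0x4c r2=0x9f r3=0x11  N=0 Z=0
after  1: r0=0x4b r1=0x4c r2=0x9f r3=0xdf  N=1 Z=0
after  2: r0=0x4b r1=0x4c r2=0x9f r3=0xdf  N=0 Z=0
after  3: r0=0x4b r1=0x4c r2=0x97 r3=0xdf  N=1 Z=0
-- IRQ taken; context saved, return-PC = 4 --
mismatch: r2: reported 0xb7 vs actual 0x97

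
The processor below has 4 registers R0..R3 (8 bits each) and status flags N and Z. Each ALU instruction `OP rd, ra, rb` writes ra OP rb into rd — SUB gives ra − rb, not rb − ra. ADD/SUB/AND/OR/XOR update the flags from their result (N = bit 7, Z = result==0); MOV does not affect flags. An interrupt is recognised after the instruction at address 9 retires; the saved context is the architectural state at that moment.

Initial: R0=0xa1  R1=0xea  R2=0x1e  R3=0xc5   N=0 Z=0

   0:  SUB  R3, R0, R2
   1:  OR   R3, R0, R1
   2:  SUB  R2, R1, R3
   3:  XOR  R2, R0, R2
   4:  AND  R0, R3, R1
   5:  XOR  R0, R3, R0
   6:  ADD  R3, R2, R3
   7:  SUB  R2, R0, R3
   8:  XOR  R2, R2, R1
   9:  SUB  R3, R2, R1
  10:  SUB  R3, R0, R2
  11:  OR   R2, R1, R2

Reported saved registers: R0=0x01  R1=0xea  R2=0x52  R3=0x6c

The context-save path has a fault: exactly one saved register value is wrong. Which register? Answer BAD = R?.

BAD = R3

after  0: R0=0xa1 R1=0xea R2=0x1e R3=0x83  N=1 Z=0
after  1: R0=0xa1 R1=0xea R2=0x1e R3=0xeb  N=1 Z=0
after  2: R0=0xa1 R1=0xea R2=0xff R3=0xeb  N=1 Z=0
after  3: R0=0xa1 R1=0xea R2=0x5e R3=0xeb  N=0 Z=0
after  4: R0=0xea R1=0xea R2=0x5e R3=0xeb  N=1 Z=0
after  5: R0=0x01 R1=0xea R2=0x5e R3=0xeb  N=0 Z=0
after  6: R0=0x01 R1=0xea R2=0x5e R3=0x49  N=0 Z=0
after  7: R0=0x01 R1=0xea R2=0xb8 R3=0x49  N=1 Z=0
after  8: R0=0x01 R1=0xea R2=0x52 R3=0x49  N=0 Z=0
after  9: R0=0x01 R1=0xea R2=0x52 R3=0x68  N=0 Z=0
-- IRQ taken; context saved, return-PC = 10 --
mismatch: R3: reported 0x6c vs actual 0x68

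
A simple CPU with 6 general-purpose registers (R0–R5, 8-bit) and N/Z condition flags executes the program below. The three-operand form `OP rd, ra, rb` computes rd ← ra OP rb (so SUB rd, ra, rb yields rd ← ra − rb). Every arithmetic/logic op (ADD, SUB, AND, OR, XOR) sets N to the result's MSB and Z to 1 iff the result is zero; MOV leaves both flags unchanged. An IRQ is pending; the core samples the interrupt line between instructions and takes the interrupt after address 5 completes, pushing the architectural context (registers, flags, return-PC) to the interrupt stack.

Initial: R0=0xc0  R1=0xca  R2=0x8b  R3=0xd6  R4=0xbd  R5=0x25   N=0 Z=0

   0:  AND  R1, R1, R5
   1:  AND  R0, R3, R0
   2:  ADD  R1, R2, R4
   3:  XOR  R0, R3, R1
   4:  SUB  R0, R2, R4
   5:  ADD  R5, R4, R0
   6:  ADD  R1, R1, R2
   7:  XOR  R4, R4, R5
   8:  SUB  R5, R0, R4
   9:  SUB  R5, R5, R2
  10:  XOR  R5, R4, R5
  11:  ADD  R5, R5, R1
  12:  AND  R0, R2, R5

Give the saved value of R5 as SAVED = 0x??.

after  0: R0=0xc0 R1=0x00 R2=0x8b R3=0xd6 R4=0xbd R5=0x25  N=0 Z=1
after  1: R0=0xc0 R1=0x00 R2=0x8b R3=0xd6 R4=0xbd R5=0x25  N=1 Z=0
after  2: R0=0xc0 R1=0x48 R2=0x8b R3=0xd6 R4=0xbd R5=0x25  N=0 Z=0
after  3: R0=0x9e R1=0x48 R2=0x8b R3=0xd6 R4=0xbd R5=0x25  N=1 Z=0
after  4: R0=0xce R1=0x48 R2=0x8b R3=0xd6 R4=0xbd R5=0x25  N=1 Z=0
after  5: R0=0xce R1=0x48 R2=0x8b R3=0xd6 R4=0xbd R5=0x8b  N=1 Z=0
-- IRQ taken; context saved, return-PC = 6 --

SAVED = 0x8b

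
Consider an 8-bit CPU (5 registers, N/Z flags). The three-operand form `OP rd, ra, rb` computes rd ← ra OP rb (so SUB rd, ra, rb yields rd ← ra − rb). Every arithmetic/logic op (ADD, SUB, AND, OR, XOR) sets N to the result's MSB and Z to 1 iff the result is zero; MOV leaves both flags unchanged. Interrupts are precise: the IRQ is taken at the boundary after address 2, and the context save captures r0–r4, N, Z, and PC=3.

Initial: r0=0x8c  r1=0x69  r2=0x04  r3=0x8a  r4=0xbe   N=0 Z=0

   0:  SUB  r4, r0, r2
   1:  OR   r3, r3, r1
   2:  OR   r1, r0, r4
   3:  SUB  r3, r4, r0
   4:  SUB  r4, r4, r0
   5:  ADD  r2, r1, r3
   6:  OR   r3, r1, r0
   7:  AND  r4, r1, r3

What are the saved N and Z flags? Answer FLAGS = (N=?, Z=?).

after  0: r0=0x8c r1=0x69 r2=0x04 r3=0x8a r4=0x88  N=1 Z=0
after  1: r0=0x8c r1=0x69 r2=0x04 r3=0xeb r4=0x88  N=1 Z=0
after  2: r0=0x8c r1=0x8c r2=0x04 r3=0xeb r4=0x88  N=1 Z=0
-- IRQ taken; context saved, return-PC = 3 --

FLAGS = (N=1, Z=0)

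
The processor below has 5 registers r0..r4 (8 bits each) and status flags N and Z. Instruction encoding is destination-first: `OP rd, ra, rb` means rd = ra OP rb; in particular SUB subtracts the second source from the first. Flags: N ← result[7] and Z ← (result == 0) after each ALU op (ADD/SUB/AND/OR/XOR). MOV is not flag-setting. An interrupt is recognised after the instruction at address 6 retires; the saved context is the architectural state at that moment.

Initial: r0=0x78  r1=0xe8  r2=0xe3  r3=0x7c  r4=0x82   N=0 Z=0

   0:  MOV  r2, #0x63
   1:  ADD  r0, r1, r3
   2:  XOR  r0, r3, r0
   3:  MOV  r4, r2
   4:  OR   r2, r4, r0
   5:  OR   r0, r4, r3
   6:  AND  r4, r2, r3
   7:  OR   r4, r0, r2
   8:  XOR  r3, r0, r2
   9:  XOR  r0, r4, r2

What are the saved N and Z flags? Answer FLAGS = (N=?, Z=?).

FLAGS = (N=0, Z=0)

after  0: r0=0x78 r1=0xe8 r2=0x63 r3=0x7c r4=0x82  N=0 Z=0
after  1: r0=0x64 r1=0xe8 r2=0x63 r3=0x7c r4=0x82  N=0 Z=0
after  2: r0=0x18 r1=0xe8 r2=0x63 r3=0x7c r4=0x82  N=0 Z=0
after  3: r0=0x18 r1=0xe8 r2=0x63 r3=0x7c r4=0x63  N=0 Z=0
after  4: r0=0x18 r1=0xe8 r2=0x7b r3=0x7c r4=0x63  N=0 Z=0
after  5: r0=0x7f r1=0xe8 r2=0x7b r3=0x7c r4=0x63  N=0 Z=0
after  6: r0=0x7f r1=0xe8 r2=0x7b r3=0x7c r4=0x78  N=0 Z=0
-- IRQ taken; context saved, return-PC = 7 --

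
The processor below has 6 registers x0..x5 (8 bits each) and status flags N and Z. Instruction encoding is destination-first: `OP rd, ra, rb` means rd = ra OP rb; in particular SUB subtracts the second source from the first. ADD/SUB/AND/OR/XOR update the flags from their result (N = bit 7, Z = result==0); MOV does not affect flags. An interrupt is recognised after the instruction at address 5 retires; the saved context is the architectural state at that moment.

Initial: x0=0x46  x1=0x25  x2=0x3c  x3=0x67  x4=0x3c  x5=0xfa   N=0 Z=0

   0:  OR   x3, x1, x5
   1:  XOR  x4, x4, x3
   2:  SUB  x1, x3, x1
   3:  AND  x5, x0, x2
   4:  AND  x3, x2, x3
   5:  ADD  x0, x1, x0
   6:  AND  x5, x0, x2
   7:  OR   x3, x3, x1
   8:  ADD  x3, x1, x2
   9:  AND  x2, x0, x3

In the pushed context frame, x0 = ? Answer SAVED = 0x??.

after  0: x0=0x46 x1=0x25 x2=0x3c x3=0xff x4=0x3c x5=0xfa  N=1 Z=0
after  1: x0=0x46 x1=0x25 x2=0x3c x3=0xff x4=0xc3 x5=0xfa  N=1 Z=0
after  2: x0=0x46 x1=0xda x2=0x3c x3=0xff x4=0xc3 x5=0xfa  N=1 Z=0
after  3: x0=0x46 x1=0xda x2=0x3c x3=0xff x4=0xc3 x5=0x04  N=0 Z=0
after  4: x0=0x46 x1=0xda x2=0x3c x3=0x3c x4=0xc3 x5=0x04  N=0 Z=0
after  5: x0=0x20 x1=0xda x2=0x3c x3=0x3c x4=0xc3 x5=0x04  N=0 Z=0
-- IRQ taken; context saved, return-PC = 6 --

SAVED = 0x20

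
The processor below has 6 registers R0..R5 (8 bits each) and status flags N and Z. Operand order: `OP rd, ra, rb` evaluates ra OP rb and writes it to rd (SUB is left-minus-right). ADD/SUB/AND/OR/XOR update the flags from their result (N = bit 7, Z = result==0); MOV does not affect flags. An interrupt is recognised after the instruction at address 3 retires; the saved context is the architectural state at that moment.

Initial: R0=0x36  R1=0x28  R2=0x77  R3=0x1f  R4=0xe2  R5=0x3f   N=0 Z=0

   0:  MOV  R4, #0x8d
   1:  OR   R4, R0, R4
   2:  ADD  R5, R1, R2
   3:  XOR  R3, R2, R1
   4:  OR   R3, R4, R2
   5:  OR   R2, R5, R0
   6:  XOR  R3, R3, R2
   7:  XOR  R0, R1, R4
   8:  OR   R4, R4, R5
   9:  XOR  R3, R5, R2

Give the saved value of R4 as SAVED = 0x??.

after  0: R0=0x36 R1=0x28 R2=0x77 R3=0x1f R4=0x8d R5=0x3f  N=0 Z=0
after  1: R0=0x36 R1=0x28 R2=0x77 R3=0x1f R4=0xbf R5=0x3f  N=1 Z=0
after  2: R0=0x36 R1=0x28 R2=0x77 R3=0x1f R4=0xbf R5=0x9f  N=1 Z=0
after  3: R0=0x36 R1=0x28 R2=0x77 R3=0x5f R4=0xbf R5=0x9f  N=0 Z=0
-- IRQ taken; context saved, return-PC = 4 --

SAVED = 0xbf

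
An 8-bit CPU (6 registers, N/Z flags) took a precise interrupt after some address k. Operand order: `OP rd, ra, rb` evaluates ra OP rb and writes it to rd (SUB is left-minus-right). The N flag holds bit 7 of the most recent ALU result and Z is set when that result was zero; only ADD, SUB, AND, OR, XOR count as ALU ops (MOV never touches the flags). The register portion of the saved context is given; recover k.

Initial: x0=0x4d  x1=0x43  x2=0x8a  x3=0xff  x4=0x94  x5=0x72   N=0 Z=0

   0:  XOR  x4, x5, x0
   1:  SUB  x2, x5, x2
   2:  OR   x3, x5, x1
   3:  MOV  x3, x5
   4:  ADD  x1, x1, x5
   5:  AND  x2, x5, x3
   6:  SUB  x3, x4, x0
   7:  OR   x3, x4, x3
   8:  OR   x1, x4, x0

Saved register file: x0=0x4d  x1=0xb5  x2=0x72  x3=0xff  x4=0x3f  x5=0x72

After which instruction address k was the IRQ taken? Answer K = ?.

after  0: x0=0x4d x1=0x43 x2=0x8a x3=0xff x4=0x3f x5=0x72  N=0 Z=0
after  1: x0=0x4d x1=0x43 x2=0xe8 x3=0xff x4=0x3f x5=0x72  N=1 Z=0
after  2: x0=0x4d x1=0x43 x2=0xe8 x3=0x73 x4=0x3f x5=0x72  N=0 Z=0
after  3: x0=0x4d x1=0x43 x2=0xe8 x3=0x72 x4=0x3f x5=0x72  N=0 Z=0
after  4: x0=0x4d x1=0xb5 x2=0xe8 x3=0x72 x4=0x3f x5=0x72  N=1 Z=0
after  5: x0=0x4d x1=0xb5 x2=0x72 x3=0x72 x4=0x3f x5=0x72  N=0 Z=0
after  6: x0=0x4d x1=0xb5 x2=0x72 x3=0xf2 x4=0x3f x5=0x72  N=1 Z=0
after  7: x0=0x4d x1=0xb5 x2=0x72 x3=0xff x4=0x3f x5=0x72  N=1 Z=0
-- IRQ taken; context saved, return-PC = 8 --

K = 7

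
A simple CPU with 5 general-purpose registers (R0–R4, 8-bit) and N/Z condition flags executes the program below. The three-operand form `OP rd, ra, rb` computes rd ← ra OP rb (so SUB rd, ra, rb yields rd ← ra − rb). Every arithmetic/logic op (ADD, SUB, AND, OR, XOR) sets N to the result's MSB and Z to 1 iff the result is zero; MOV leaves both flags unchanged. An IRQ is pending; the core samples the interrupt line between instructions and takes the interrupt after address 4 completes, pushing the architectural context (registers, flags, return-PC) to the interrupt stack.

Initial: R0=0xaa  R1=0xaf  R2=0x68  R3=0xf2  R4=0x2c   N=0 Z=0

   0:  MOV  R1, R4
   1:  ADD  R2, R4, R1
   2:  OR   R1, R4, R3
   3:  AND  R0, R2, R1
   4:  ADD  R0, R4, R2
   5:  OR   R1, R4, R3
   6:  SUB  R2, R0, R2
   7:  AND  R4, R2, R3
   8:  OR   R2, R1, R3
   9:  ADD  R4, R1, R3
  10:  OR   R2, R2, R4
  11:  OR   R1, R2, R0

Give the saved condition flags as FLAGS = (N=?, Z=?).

after  0: R0=0xaa R1=0x2c R2=0x68 R3=0xf2 R4=0x2c  N=0 Z=0
after  1: R0=0xaa R1=0x2c R2=0x58 R3=0xf2 R4=0x2c  N=0 Z=0
after  2: R0=0xaa R1=0xfe R2=0x58 R3=0xf2 R4=0x2c  N=1 Z=0
after  3: R0=0x58 R1=0xfe R2=0x58 R3=0xf2 R4=0x2c  N=0 Z=0
after  4: R0=0x84 R1=0xfe R2=0x58 R3=0xf2 R4=0x2c  N=1 Z=0
-- IRQ taken; context saved, return-PC = 5 --

FLAGS = (N=1, Z=0)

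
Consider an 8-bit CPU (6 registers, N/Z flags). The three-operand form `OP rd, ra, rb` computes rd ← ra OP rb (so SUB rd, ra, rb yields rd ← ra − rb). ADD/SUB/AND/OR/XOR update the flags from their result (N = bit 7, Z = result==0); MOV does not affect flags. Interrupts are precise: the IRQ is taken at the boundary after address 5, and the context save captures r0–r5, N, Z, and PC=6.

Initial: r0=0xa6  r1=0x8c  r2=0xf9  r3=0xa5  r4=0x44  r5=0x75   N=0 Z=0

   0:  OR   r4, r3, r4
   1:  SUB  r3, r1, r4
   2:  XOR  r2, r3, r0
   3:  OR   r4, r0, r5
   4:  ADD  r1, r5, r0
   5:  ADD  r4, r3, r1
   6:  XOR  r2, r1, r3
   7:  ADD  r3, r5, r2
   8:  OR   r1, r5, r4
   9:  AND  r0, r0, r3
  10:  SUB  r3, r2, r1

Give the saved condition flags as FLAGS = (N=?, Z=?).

after  0: r0=0xa6 r1=0x8c r2=0xf9 r3=0xa5 r4=0xe5 r5=0x75  N=1 Z=0
after  1: r0=0xa6 r1=0x8c r2=0xf9 r3=0xa7 r4=0xe5 r5=0x75  N=1 Z=0
after  2: r0=0xa6 r1=0x8c r2=0x01 r3=0xa7 r4=0xe5 r5=0x75  N=0 Z=0
after  3: r0=0xa6 r1=0x8c r2=0x01 r3=0xa7 r4=0xf7 r5=0x75  N=1 Z=0
after  4: r0=0xa6 r1=0x1b r2=0x01 r3=0xa7 r4=0xf7 r5=0x75  N=0 Z=0
after  5: r0=0xa6 r1=0x1b r2=0x01 r3=0xa7 r4=0xc2 r5=0x75  N=1 Z=0
-- IRQ taken; context saved, return-PC = 6 --

FLAGS = (N=1, Z=0)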